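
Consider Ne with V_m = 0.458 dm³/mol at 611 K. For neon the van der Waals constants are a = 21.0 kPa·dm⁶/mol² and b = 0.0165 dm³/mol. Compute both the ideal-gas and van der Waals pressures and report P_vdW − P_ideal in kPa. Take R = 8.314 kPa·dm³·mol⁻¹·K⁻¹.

Ideal: P_ideal = RT/V_m = (8.314)(611)/0.458 = 11091.4 kPa
vdW: P = RT/(V_m − b) − a/V_m² = 5079.85/0.441500 − 21.0/0.209764 = 11505.9 − 100.113 = 11405.8 kPa
ΔP = 11405.8 − 11091.4 = 314 kPa

ΔP ≈ 314 kPa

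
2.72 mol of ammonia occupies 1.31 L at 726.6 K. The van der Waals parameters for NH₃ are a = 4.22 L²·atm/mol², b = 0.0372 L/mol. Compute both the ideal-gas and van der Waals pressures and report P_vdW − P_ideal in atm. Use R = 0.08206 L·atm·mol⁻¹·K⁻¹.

ΔP ≈ -7.83 atm

Ideal: P_ideal = nRT/V = (2.72)(0.08206)(726.6)/1.31 = 123.801 atm
vdW: P = nRT/(V − nb) − a n²/V² = 162.179/1.20882 − 31.2212/1.71610 = 134.163 − 18.1931 = 115.970 atm
ΔP = 115.970 − 123.801 = -7.83 atm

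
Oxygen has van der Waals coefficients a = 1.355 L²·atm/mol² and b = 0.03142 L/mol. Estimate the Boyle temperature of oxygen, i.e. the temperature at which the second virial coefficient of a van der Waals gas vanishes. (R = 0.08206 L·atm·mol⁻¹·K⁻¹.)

For a van der Waals gas the second virial coefficient B₂ = b − a/(RT) vanishes at T_B = a/(Rb).
T_B = 1.355/(0.08206×0.03142) = 1.355/0.0025783 = 525.5 K

T_B ≈ 525.5 K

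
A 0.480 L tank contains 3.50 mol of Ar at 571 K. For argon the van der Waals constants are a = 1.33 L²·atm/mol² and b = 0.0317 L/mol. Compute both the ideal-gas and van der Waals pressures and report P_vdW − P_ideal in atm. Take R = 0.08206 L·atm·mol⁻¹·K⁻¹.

ΔP ≈ 32.00 atm

Ideal: P_ideal = nRT/V = (3.50)(0.08206)(571)/0.480 = 341.660 atm
vdW: P = nRT/(V − nb) − a n²/V² = 163.997/0.369050 − 16.2925/0.230400 = 444.376 − 70.7140 = 373.662 atm
ΔP = 373.662 − 341.660 = 32.00 atm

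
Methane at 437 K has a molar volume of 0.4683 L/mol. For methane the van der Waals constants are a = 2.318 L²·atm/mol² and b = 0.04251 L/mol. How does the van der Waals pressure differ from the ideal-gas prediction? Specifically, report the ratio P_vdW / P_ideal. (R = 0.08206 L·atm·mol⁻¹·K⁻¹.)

P_vdW / P_ideal ≈ 0.9618

Ideal: P_ideal = RT/V_m = (0.08206)(437)/0.4683 = 76.5753 atm
vdW: P = RT/(V_m − b) − a/V_m² = 35.8602/0.425790 − 2.318/0.219305 = 84.2204 − 10.5698 = 73.6506 atm
Ratio = 73.6506/76.5753 = 0.9618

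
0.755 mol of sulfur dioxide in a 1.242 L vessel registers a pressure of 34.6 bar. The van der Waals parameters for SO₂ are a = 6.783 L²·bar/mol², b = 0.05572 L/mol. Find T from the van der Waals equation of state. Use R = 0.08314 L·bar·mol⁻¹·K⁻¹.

T ≈ 709.3 K

T = (P + a n²/V²)(V − nb)/(nR)
P + a n²/V² = 34.6 + (6.783)(0.755)²/(1.242)² = 37.107 bar
V − nb = 1.242 − (0.755)(0.05572) = 1.1999 L
T = (37.107)(1.1999)/((0.755)(0.08314)) = 709.3 K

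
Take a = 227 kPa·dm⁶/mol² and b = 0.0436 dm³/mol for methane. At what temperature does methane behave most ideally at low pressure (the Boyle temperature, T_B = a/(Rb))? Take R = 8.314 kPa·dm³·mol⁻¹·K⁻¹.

For a van der Waals gas the second virial coefficient B₂ = b − a/(RT) vanishes at T_B = a/(Rb).
T_B = 227/(8.314×0.0436) = 227/0.36249 = 626.2 K

T_B ≈ 626.2 K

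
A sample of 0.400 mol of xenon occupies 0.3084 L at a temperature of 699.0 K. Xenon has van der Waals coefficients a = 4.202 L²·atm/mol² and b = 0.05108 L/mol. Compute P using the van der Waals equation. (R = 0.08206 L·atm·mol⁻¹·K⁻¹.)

P = nRT/(V − nb) − a n²/V²
nRT/(V − nb) = (0.400)(0.08206)(699.0)/(0.3084 − 0.400×0.05108) = 22.944/0.28797 = 79.675 atm
a n²/V² = (4.202)(0.400)²/(0.3084)² = 7.0688 atm
P = 79.675 − 7.0688 = 72.61 atm

P ≈ 72.61 atm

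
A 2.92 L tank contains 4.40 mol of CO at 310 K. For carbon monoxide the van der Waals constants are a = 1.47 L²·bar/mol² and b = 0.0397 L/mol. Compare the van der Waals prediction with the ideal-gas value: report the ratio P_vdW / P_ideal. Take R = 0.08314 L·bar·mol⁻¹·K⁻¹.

Ideal: P_ideal = nRT/V = (4.40)(0.08314)(310)/2.92 = 38.8366 bar
vdW: P = nRT/(V − nb) − a n²/V² = 113.403/2.74532 − 28.4592/8.52640 = 41.3078 − 3.33777 = 37.9700 bar
Ratio = 37.9700/38.8366 = 0.9777

P_vdW / P_ideal ≈ 0.9777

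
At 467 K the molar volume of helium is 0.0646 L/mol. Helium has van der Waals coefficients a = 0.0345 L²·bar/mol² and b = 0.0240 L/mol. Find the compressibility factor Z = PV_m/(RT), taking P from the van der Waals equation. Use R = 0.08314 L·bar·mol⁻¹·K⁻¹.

Z ≈ 1.577

P = RT/(V_m − b) − a/V_m² = (0.08314)(467)/(0.0646 − 0.0240) − 0.0345/(0.0646)²
  = 38.826/0.040600 − 8.2671 = 956.31 − 8.2671 = 948.04 bar
Z = PV_m/(RT) = (948.04)(0.0646)/((0.08314)(467)) = 61.243/38.826 = 1.577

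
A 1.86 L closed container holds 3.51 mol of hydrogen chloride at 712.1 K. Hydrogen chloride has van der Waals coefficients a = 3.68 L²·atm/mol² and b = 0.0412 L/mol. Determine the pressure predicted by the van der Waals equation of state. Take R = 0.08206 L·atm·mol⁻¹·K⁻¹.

P = nRT/(V − nb) − a n²/V²
nRT/(V − nb) = (3.51)(0.08206)(712.1)/(1.86 − 3.51×0.0412) = 205.11/1.7154 = 119.57 atm
a n²/V² = (3.68)(3.51)²/(1.86)² = 13.105 atm
P = 119.57 − 13.105 = 106.5 atm

P ≈ 106.5 atm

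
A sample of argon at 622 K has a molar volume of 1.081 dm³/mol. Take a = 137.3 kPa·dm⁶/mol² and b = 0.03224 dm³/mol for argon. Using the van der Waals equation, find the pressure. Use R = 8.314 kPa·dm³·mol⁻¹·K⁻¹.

P = RT/(V_m − b) − a/V_m²
RT/(V_m − b) = (8.314)(622)/(1.081 − 0.03224) = 5171.3/1.0488 = 4930.7 kPa
a/V_m² = 137.3/(1.081)² = 117.49 kPa
P = 4930.7 − 117.49 = 4813 kPa

P ≈ 4813 kPa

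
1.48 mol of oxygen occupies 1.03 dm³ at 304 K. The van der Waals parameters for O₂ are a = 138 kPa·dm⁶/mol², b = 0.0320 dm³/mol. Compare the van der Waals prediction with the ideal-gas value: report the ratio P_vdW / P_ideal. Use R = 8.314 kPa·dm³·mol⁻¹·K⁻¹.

Ideal: P_ideal = nRT/V = (1.48)(8.314)(304)/1.03 = 3631.68 kPa
vdW: P = nRT/(V − nb) − a n²/V² = 3740.63/0.982640 − 302.275/1.06090 = 3806.71 − 284.923 = 3521.79 kPa
Ratio = 3521.79/3631.68 = 0.9697

P_vdW / P_ideal ≈ 0.9697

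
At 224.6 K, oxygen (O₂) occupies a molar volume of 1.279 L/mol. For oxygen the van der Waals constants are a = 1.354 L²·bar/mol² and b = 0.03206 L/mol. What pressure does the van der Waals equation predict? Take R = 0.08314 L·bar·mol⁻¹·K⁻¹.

P ≈ 14.15 bar

P = RT/(V_m − b) − a/V_m²
RT/(V_m − b) = (0.08314)(224.6)/(1.279 − 0.03206) = 18.673/1.2469 = 14.976 bar
a/V_m² = 1.354/(1.279)² = 0.82771 bar
P = 14.976 − 0.82771 = 14.15 bar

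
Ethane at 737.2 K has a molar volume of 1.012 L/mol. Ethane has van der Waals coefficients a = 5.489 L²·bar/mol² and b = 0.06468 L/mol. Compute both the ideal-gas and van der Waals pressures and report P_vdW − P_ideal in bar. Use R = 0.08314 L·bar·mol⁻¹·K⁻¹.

Ideal: P_ideal = RT/V_m = (0.08314)(737.2)/1.012 = 60.5640 bar
vdW: P = RT/(V_m − b) − a/V_m² = 61.2908/0.947320 − 5.489/1.02414 = 64.6992 − 5.35962 = 59.3396 bar
ΔP = 59.3396 − 60.5640 = -1.224 bar

ΔP ≈ -1.224 bar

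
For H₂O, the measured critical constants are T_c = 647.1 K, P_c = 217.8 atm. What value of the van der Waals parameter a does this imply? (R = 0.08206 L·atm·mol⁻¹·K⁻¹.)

a ≈ 5.462 L²·atm/mol²

From T_c = 8a/(27Rb) and P_c = a/(27b²): a = 27 R² T_c²/(64 P_c).
a = 27×(0.08206)²×(647.1)²/(64×217.8) = 76132/13939 = 5.462 L²·atm/mol²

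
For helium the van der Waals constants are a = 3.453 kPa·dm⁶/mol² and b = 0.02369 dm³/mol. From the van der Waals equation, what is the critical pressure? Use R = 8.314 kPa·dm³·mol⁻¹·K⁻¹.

P_c ≈ 227.9 kPa

For a van der Waals gas, P_c = a/(27b²).
P_c = 3.453/(27×(0.02369)²) = 3.453/0.015153 = 227.9 kPa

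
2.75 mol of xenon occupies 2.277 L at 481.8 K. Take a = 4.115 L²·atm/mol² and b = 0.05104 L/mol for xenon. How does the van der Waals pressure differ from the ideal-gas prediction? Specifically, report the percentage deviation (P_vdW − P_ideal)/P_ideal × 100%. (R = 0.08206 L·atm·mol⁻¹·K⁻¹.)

-6.00 %

Ideal: P_ideal = nRT/V = (2.75)(0.08206)(481.8)/2.277 = 47.7494 atm
vdW: P = nRT/(V − nb) − a n²/V² = 108.725/2.13664 − 31.1197/5.18473 = 50.8860 − 6.00218 = 44.8838 atm
% deviation = (44.8838 − 47.7494)/47.7494 × 100% = -6.00%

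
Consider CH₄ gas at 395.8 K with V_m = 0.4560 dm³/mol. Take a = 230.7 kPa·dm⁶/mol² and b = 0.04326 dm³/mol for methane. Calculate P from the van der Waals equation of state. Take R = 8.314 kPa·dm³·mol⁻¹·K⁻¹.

P ≈ 6863 kPa

P = RT/(V_m − b) − a/V_m²
RT/(V_m − b) = (8.314)(395.8)/(0.4560 − 0.04326) = 3290.7/0.41274 = 7972.8 kPa
a/V_m² = 230.7/(0.4560)² = 1109.5 kPa
P = 7972.8 − 1109.5 = 6863 kPa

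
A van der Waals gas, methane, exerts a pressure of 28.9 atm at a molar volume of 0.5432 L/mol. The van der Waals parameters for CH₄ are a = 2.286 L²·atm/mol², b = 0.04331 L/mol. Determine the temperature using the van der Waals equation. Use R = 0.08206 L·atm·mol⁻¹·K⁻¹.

T ≈ 223.2 K

T = (P + a/V_m²)(V_m − b)/R
P + a/V_m² = 28.9 + 2.286/(0.5432)² = 36.647 atm
V_m − b = 0.5432 − 0.04331 = 0.49989 L/mol
T = (36.647)(0.49989)/0.08206 = 223.2 K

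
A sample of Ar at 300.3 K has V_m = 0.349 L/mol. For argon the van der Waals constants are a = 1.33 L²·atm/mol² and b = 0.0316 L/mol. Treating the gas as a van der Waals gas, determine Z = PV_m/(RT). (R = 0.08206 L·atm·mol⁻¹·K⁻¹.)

Z ≈ 0.9449

P = RT/(V_m − b) − a/V_m² = (0.08206)(300.3)/(0.349 − 0.0316) − 1.33/(0.349)²
  = 24.643/0.31740 − 10.919 = 77.640 − 10.919 = 66.721 atm
Z = PV_m/(RT) = (66.721)(0.349)/((0.08206)(300.3)) = 23.286/24.643 = 0.9449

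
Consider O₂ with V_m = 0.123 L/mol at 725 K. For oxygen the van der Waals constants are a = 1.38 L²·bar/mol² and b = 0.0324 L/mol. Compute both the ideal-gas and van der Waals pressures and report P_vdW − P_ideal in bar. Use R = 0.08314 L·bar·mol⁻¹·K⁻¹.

Ideal: P_ideal = RT/V_m = (0.08314)(725)/0.123 = 490.053 bar
vdW: P = RT/(V_m − b) − a/V_m² = 60.2765/0.0906000 − 1.38/0.0151290 = 665.304 − 91.2155 = 574.089 bar
ΔP = 574.089 − 490.053 = 84.04 bar

ΔP ≈ 84.04 bar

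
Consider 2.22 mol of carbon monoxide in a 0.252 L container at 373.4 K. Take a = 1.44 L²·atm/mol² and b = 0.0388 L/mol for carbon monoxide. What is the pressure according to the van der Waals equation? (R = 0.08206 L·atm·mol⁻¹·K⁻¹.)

P = nRT/(V − nb) − a n²/V²
nRT/(V − nb) = (2.22)(0.08206)(373.4)/(0.252 − 2.22×0.0388) = 68.023/0.16586 = 410.12 atm
a n²/V² = (1.44)(2.22)²/(0.252)² = 111.76 atm
P = 410.12 − 111.76 = 298.4 atm

P ≈ 298.4 atm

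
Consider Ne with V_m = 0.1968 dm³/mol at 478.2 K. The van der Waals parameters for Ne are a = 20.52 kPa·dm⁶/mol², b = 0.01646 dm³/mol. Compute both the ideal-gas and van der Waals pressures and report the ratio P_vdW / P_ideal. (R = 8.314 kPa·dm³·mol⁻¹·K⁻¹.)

P_vdW / P_ideal ≈ 1.065

Ideal: P_ideal = RT/V_m = (8.314)(478.2)/0.1968 = 20202.0 kPa
vdW: P = RT/(V_m − b) − a/V_m² = 3975.75/0.180340 − 20.52/0.0387302 = 22045.9 − 529.819 = 21516.1 kPa
Ratio = 21516.1/20202.0 = 1.065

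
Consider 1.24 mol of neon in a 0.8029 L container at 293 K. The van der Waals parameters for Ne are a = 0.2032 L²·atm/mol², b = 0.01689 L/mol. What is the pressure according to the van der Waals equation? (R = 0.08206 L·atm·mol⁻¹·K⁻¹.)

P ≈ 37.64 atm

P = nRT/(V − nb) − a n²/V²
nRT/(V − nb) = (1.24)(0.08206)(293)/(0.8029 − 1.24×0.01689) = 29.814/0.78196 = 38.127 atm
a n²/V² = (0.2032)(1.24)²/(0.8029)² = 0.48467 atm
P = 38.127 − 0.48467 = 37.64 atm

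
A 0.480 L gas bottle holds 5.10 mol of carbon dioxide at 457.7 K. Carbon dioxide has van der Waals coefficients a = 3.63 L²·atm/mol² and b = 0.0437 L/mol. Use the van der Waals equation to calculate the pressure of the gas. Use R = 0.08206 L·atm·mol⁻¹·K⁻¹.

P = nRT/(V − nb) − a n²/V²
nRT/(V − nb) = (5.10)(0.08206)(457.7)/(0.480 − 5.10×0.0437) = 191.55/0.25713 = 744.95 atm
a n²/V² = (3.63)(5.10)²/(0.480)² = 409.79 atm
P = 744.95 − 409.79 = 335.2 atm

P ≈ 335.2 atm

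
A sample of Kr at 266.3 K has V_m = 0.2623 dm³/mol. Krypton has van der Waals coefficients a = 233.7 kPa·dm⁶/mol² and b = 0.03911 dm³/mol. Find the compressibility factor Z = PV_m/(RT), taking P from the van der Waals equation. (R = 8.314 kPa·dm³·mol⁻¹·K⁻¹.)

Z ≈ 0.7728

P = RT/(V_m − b) − a/V_m² = (8.314)(266.3)/(0.2623 − 0.03911) − 233.7/(0.2623)²
  = 2214.0/0.22319 − 3396.7 = 9919.8 − 3396.7 = 6523.1 kPa
Z = PV_m/(RT) = (6523.1)(0.2623)/((8.314)(266.3)) = 1711.0/2214.0 = 0.7728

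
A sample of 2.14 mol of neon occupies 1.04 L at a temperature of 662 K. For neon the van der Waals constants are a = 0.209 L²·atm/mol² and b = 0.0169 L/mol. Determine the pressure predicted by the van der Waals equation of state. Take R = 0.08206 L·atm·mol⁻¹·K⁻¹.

P = nRT/(V − nb) − a n²/V²
nRT/(V − nb) = (2.14)(0.08206)(662)/(1.04 − 2.14×0.0169) = 116.25/1.0038 = 115.81 atm
a n²/V² = (0.209)(2.14)²/(1.04)² = 0.88493 atm
P = 115.81 − 0.88493 = 114.9 atm

P ≈ 114.9 atm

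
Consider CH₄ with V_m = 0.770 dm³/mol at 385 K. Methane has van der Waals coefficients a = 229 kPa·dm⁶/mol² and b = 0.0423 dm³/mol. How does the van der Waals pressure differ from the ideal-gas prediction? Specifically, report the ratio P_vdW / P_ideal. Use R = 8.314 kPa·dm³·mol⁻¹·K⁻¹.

P_vdW / P_ideal ≈ 0.9652

Ideal: P_ideal = RT/V_m = (8.314)(385)/0.770 = 4157.00 kPa
vdW: P = RT/(V_m − b) − a/V_m² = 3200.89/0.727700 − 229/0.592900 = 4398.64 − 386.237 = 4012.40 kPa
Ratio = 4012.40/4157.00 = 0.9652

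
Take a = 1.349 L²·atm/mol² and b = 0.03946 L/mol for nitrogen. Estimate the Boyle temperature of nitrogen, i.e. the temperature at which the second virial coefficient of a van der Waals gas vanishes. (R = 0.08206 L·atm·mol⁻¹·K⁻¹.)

For a van der Waals gas the second virial coefficient B₂ = b − a/(RT) vanishes at T_B = a/(Rb).
T_B = 1.349/(0.08206×0.03946) = 1.349/0.0032381 = 416.6 K

T_B ≈ 416.6 K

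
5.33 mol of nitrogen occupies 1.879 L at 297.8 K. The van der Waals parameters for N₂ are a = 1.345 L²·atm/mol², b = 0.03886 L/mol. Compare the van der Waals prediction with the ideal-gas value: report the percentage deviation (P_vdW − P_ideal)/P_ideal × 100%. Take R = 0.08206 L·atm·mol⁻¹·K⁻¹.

-3.22 %

Ideal: P_ideal = nRT/V = (5.33)(0.08206)(297.8)/1.879 = 69.3197 atm
vdW: P = nRT/(V − nb) − a n²/V² = 130.252/1.67188 − 38.2100/3.53064 = 77.9075 − 10.8224 = 67.0851 atm
% deviation = (67.0851 − 69.3197)/69.3197 × 100% = -3.22%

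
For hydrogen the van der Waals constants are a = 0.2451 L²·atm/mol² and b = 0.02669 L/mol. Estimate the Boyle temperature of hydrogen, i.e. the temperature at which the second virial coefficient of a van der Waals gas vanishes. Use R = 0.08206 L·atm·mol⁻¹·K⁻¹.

For a van der Waals gas the second virial coefficient B₂ = b − a/(RT) vanishes at T_B = a/(Rb).
T_B = 0.2451/(0.08206×0.02669) = 0.2451/0.0021902 = 111.9 K

T_B ≈ 111.9 K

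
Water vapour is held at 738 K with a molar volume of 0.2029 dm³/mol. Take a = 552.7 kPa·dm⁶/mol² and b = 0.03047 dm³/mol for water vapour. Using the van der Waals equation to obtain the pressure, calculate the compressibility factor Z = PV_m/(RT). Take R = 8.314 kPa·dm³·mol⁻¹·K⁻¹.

Z ≈ 0.7328

P = RT/(V_m − b) − a/V_m² = (8.314)(738)/(0.2029 − 0.03047) − 552.7/(0.2029)²
  = 6135.7/0.17243 − 13425 = 35584 − 13425 = 22159 kPa
Z = PV_m/(RT) = (22159)(0.2029)/((8.314)(738)) = 4496.1/6135.7 = 0.7328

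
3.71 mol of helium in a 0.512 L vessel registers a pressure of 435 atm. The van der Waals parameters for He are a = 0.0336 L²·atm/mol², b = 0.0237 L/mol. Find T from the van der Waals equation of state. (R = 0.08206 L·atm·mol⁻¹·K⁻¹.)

T = (P + a n²/V²)(V − nb)/(nR)
P + a n²/V² = 435 + (0.0336)(3.71)²/(0.512)² = 436.76 atm
V − nb = 0.512 − (3.71)(0.0237) = 0.42407 L
T = (436.76)(0.42407)/((3.71)(0.08206)) = 608.4 K

T ≈ 608.4 K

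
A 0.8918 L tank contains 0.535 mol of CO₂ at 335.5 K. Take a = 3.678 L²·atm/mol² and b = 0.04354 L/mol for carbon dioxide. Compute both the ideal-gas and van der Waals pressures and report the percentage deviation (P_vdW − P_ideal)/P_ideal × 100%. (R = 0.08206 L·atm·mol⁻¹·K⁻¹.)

-5.33 %

Ideal: P_ideal = nRT/V = (0.535)(0.08206)(335.5)/0.8918 = 16.5162 atm
vdW: P = nRT/(V − nb) − a n²/V² = 14.7292/0.868506 − 1.05274/0.795307 = 16.9592 − 1.32369 = 15.6355 atm
% deviation = (15.6355 − 16.5162)/16.5162 × 100% = -5.33%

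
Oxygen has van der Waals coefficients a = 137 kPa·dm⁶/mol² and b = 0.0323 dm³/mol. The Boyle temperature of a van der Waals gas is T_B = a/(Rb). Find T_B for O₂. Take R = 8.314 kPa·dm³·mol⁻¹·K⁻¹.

T_B ≈ 510.2 K

For a van der Waals gas the second virial coefficient B₂ = b − a/(RT) vanishes at T_B = a/(Rb).
T_B = 137/(8.314×0.0323) = 137/0.26854 = 510.2 K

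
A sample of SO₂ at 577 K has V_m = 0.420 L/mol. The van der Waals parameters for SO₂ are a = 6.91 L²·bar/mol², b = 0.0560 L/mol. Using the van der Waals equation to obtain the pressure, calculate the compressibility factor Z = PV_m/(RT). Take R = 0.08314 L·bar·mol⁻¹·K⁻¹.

P = RT/(V_m − b) − a/V_m² = (0.08314)(577)/(0.420 − 0.0560) − 6.91/(0.420)²
  = 47.972/0.36400 − 39.172 = 131.79 − 39.172 = 92.62 bar
Z = PV_m/(RT) = (92.62)(0.420)/((0.08314)(577)) = 38.900/47.972 = 0.8109

Z ≈ 0.8109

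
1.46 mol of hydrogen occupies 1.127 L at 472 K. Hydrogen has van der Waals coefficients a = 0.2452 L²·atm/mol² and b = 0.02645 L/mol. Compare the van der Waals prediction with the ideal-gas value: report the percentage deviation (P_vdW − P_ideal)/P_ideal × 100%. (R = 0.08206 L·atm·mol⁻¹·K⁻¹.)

2.73 %

Ideal: P_ideal = nRT/V = (1.46)(0.08206)(472)/1.127 = 50.1767 atm
vdW: P = nRT/(V − nb) − a n²/V² = 56.5492/1.08838 − 0.522668/1.27013 = 51.9572 − 0.411507 = 51.5457 atm
% deviation = (51.5457 − 50.1767)/50.1767 × 100% = 2.73%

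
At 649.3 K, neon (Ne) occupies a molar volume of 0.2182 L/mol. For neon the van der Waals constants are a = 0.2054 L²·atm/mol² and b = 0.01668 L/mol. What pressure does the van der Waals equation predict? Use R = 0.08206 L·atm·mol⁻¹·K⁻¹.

P ≈ 260.1 atm

P = RT/(V_m − b) − a/V_m²
RT/(V_m − b) = (0.08206)(649.3)/(0.2182 − 0.01668) = 53.282/0.20152 = 264.40 atm
a/V_m² = 0.2054/(0.2182)² = 4.3141 atm
P = 264.40 − 4.3141 = 260.1 atm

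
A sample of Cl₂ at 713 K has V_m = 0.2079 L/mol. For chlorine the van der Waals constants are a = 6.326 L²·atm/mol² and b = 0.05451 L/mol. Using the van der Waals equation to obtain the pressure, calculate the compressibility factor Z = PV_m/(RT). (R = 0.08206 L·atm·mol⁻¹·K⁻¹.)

Z ≈ 0.8353

P = RT/(V_m − b) − a/V_m² = (0.08206)(713)/(0.2079 − 0.05451) − 6.326/(0.2079)²
  = 58.509/0.15339 − 146.36 = 381.44 − 146.36 = 235.08 atm
Z = PV_m/(RT) = (235.08)(0.2079)/((0.08206)(713)) = 48.873/58.509 = 0.8353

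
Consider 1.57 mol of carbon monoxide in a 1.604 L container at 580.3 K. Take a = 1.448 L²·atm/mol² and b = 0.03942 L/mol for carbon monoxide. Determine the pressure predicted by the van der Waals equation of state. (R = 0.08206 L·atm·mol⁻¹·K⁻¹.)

P = nRT/(V − nb) − a n²/V²
nRT/(V − nb) = (1.57)(0.08206)(580.3)/(1.604 − 1.57×0.03942) = 74.762/1.5421 = 48.481 atm
a n²/V² = (1.448)(1.57)²/(1.604)² = 1.3873 atm
P = 48.481 − 1.3873 = 47.09 atm

P ≈ 47.09 atm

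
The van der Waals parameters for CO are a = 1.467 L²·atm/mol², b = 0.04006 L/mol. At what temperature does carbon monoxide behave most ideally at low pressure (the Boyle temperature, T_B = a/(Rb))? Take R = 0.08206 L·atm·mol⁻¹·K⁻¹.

T_B ≈ 446.3 K

For a van der Waals gas the second virial coefficient B₂ = b − a/(RT) vanishes at T_B = a/(Rb).
T_B = 1.467/(0.08206×0.04006) = 1.467/0.0032873 = 446.3 K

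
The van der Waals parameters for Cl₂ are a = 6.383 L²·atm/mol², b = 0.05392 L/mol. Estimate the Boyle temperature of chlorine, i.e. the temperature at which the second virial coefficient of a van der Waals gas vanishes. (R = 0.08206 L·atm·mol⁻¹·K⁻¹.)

T_B ≈ 1443 K

For a van der Waals gas the second virial coefficient B₂ = b − a/(RT) vanishes at T_B = a/(Rb).
T_B = 6.383/(0.08206×0.05392) = 6.383/0.0044247 = 1443 K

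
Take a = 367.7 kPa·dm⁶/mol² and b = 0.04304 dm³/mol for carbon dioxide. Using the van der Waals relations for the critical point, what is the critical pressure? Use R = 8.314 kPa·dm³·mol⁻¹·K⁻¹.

P_c ≈ 7352 kPa

For a van der Waals gas, P_c = a/(27b²).
P_c = 367.7/(27×(0.04304)²) = 367.7/0.050016 = 7352 kPa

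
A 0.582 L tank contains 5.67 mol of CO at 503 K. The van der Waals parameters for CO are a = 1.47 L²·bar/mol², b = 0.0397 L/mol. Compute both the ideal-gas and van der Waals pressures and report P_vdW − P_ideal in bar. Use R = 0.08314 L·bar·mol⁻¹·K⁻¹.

Ideal: P_ideal = nRT/V = (5.67)(0.08314)(503)/0.582 = 407.416 bar
vdW: P = nRT/(V − nb) − a n²/V² = 237.116/0.356901 − 47.2589/0.338724 = 664.375 − 139.520 = 524.855 bar
ΔP = 524.855 − 407.416 = 117.4 bar

ΔP ≈ 117.4 bar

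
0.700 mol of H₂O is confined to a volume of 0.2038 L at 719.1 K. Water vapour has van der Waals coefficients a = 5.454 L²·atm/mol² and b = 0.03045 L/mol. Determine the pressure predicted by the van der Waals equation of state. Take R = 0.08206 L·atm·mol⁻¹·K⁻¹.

P ≈ 162.0 atm

P = nRT/(V − nb) − a n²/V²
nRT/(V − nb) = (0.700)(0.08206)(719.1)/(0.2038 − 0.700×0.03045) = 41.307/0.18249 = 226.35 atm
a n²/V² = (5.454)(0.700)²/(0.2038)² = 64.343 atm
P = 226.35 − 64.343 = 162.0 atm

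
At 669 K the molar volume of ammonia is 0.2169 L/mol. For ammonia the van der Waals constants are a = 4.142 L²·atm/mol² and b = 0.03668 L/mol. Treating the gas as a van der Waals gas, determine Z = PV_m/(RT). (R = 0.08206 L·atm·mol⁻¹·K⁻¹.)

Z ≈ 0.8557

P = RT/(V_m − b) − a/V_m² = (0.08206)(669)/(0.2169 − 0.03668) − 4.142/(0.2169)²
  = 54.898/0.18022 − 88.042 = 304.62 − 88.042 = 216.58 atm
Z = PV_m/(RT) = (216.58)(0.2169)/((0.08206)(669)) = 46.976/54.898 = 0.8557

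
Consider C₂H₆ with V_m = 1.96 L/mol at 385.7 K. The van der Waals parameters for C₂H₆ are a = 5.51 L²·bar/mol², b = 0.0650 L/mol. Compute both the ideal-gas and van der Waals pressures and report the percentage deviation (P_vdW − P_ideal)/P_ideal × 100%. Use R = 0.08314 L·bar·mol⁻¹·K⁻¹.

-5.34 %

Ideal: P_ideal = RT/V_m = (0.08314)(385.7)/1.96 = 16.3608 bar
vdW: P = RT/(V_m − b) − a/V_m² = 32.0671/1.89500 − 5.51/3.84160 = 16.9220 − 1.43430 = 15.4877 bar
% deviation = (15.4877 − 16.3608)/16.3608 × 100% = -5.34%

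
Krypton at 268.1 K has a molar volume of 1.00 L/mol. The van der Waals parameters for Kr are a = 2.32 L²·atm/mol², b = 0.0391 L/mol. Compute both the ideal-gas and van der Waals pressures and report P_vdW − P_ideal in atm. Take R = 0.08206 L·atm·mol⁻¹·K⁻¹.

Ideal: P_ideal = RT/V_m = (0.08206)(268.1)/1.00 = 22.0003 atm
vdW: P = RT/(V_m − b) − a/V_m² = 22.0003/0.960900 − 2.32/1.00000 = 22.8955 − 2.32000 = 20.5755 atm
ΔP = 20.5755 − 22.0003 = -1.425 atm

ΔP ≈ -1.425 atm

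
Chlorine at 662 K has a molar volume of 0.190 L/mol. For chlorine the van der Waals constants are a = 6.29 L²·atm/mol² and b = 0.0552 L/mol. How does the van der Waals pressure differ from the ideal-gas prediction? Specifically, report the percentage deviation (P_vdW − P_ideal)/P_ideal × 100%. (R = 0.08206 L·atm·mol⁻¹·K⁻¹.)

-19.99 %

Ideal: P_ideal = RT/V_m = (0.08206)(662)/0.190 = 285.914 atm
vdW: P = RT/(V_m − b) − a/V_m² = 54.3237/0.134800 − 6.29/0.0361000 = 402.995 − 174.238 = 228.757 atm
% deviation = (228.757 − 285.914)/285.914 × 100% = -19.99%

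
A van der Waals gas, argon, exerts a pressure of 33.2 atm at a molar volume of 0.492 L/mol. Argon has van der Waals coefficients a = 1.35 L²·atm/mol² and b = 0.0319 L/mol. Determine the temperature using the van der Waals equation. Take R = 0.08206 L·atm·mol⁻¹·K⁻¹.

T ≈ 217.4 K

T = (P + a/V_m²)(V_m − b)/R
P + a/V_m² = 33.2 + 1.35/(0.492)² = 38.777 atm
V_m − b = 0.492 − 0.0319 = 0.46010 L/mol
T = (38.777)(0.46010)/0.08206 = 217.4 K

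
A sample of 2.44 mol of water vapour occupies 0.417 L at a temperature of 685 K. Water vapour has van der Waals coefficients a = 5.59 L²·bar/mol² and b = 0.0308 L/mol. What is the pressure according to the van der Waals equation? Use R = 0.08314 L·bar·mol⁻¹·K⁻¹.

P ≈ 215.1 bar

P = nRT/(V − nb) − a n²/V²
nRT/(V − nb) = (2.44)(0.08314)(685)/(0.417 − 2.44×0.0308) = 138.96/0.34185 = 406.49 bar
a n²/V² = (5.59)(2.44)²/(0.417)² = 191.39 bar
P = 406.49 − 191.39 = 215.1 bar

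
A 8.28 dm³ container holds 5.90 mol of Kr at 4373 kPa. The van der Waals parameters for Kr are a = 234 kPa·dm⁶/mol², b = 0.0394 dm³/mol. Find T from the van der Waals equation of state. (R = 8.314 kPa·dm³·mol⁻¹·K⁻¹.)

T ≈ 736.9 K

T = (P + a n²/V²)(V − nb)/(nR)
P + a n²/V² = 4373 + (234)(5.90)²/(8.28)² = 4491.8 kPa
V − nb = 8.28 − (5.90)(0.0394) = 8.0475 dm³
T = (4491.8)(8.0475)/((5.90)(8.314)) = 736.9 K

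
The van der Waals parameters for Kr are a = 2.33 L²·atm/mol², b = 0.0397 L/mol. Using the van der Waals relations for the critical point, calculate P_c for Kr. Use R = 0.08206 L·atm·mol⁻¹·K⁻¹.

P_c ≈ 54.75 atm

For a van der Waals gas, P_c = a/(27b²).
P_c = 2.33/(27×(0.0397)²) = 2.33/0.042554 = 54.75 atm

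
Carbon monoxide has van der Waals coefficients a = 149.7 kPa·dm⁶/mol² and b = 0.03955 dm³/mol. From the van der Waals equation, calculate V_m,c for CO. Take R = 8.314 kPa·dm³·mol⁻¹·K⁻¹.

V_m,c ≈ 0.1187 dm³/mol

For a van der Waals gas, V_m,c = 3b.
V_m,c = 3×0.03955 = 0.1187 dm³/mol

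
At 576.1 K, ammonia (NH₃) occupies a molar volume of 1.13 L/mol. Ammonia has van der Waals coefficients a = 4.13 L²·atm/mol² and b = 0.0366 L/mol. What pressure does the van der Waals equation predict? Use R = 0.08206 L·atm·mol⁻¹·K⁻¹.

P ≈ 40.00 atm

P = RT/(V_m − b) − a/V_m²
RT/(V_m − b) = (0.08206)(576.1)/(1.13 − 0.0366) = 47.275/1.0934 = 43.237 atm
a/V_m² = 4.13/(1.13)² = 3.2344 atm
P = 43.237 − 3.2344 = 40.00 atm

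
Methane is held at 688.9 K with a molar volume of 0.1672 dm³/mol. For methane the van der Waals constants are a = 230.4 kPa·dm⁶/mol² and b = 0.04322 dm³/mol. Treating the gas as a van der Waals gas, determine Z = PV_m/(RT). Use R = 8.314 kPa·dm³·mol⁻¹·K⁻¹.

P = RT/(V_m − b) − a/V_m² = (8.314)(688.9)/(0.1672 − 0.04322) − 230.4/(0.1672)²
  = 5727.5/0.12398 − 8241.6 = 46197 − 8241.6 = 37955 kPa
Z = PV_m/(RT) = (37955)(0.1672)/((8.314)(688.9)) = 6346.1/5727.5 = 1.108

Z ≈ 1.108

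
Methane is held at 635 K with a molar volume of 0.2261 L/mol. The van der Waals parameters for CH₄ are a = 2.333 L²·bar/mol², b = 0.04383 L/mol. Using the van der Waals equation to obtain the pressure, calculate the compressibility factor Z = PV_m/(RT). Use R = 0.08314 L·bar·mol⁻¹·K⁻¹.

Z ≈ 1.045

P = RT/(V_m − b) − a/V_m² = (0.08314)(635)/(0.2261 − 0.04383) − 2.333/(0.2261)²
  = 52.794/0.18227 − 45.637 = 289.65 − 45.637 = 244.01 bar
Z = PV_m/(RT) = (244.01)(0.2261)/((0.08314)(635)) = 55.171/52.794 = 1.045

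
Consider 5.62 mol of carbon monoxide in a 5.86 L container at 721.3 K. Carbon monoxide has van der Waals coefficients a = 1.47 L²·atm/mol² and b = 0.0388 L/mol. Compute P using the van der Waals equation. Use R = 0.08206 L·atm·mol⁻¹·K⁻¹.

P = nRT/(V − nb) − a n²/V²
nRT/(V − nb) = (5.62)(0.08206)(721.3)/(5.86 − 5.62×0.0388) = 332.65/5.6419 = 58.961 atm
a n²/V² = (1.47)(5.62)²/(5.86)² = 1.3521 atm
P = 58.961 − 1.3521 = 57.61 atm

P ≈ 57.61 atm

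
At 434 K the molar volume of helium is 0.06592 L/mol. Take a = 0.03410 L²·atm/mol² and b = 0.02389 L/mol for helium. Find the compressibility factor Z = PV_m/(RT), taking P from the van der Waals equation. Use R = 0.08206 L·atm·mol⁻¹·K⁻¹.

P = RT/(V_m − b) − a/V_m² = (0.08206)(434)/(0.06592 − 0.02389) − 0.03410/(0.06592)²
  = 35.614/0.042030 − 7.8473 = 847.35 − 7.8473 = 839.50 atm
Z = PV_m/(RT) = (839.50)(0.06592)/((0.08206)(434)) = 55.340/35.614 = 1.554

Z ≈ 1.554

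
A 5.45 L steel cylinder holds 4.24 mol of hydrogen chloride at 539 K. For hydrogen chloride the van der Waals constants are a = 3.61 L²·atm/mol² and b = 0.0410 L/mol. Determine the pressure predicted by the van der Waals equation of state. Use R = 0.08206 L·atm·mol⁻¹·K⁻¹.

P ≈ 33.36 atm

P = nRT/(V − nb) − a n²/V²
nRT/(V − nb) = (4.24)(0.08206)(539)/(5.45 − 4.24×0.0410) = 187.54/5.2762 = 35.545 atm
a n²/V² = (3.61)(4.24)²/(5.45)² = 2.1850 atm
P = 35.545 − 2.1850 = 33.36 atm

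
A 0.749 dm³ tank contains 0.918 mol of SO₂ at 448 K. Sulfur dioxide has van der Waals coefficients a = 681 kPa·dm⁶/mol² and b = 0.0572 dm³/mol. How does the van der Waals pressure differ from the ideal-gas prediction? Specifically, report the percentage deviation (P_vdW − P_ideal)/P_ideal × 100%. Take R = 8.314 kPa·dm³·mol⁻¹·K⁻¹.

Ideal: P_ideal = nRT/V = (0.918)(8.314)(448)/0.749 = 4565.09 kPa
vdW: P = nRT/(V − nb) − a n²/V² = 3419.25/0.696490 − 573.895/0.561001 = 4909.26 − 1022.98 = 3886.28 kPa
% deviation = (3886.28 − 4565.09)/4565.09 × 100% = -14.87%

-14.87 %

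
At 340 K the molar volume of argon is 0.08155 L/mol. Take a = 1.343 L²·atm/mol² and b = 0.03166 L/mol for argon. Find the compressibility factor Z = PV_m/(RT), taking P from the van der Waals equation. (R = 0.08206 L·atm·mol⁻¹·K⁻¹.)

Z ≈ 1.044

P = RT/(V_m − b) − a/V_m² = (0.08206)(340)/(0.08155 − 0.03166) − 1.343/(0.08155)²
  = 27.900/0.049890 − 201.94 = 559.23 − 201.94 = 357.29 atm
Z = PV_m/(RT) = (357.29)(0.08155)/((0.08206)(340)) = 29.137/27.900 = 1.044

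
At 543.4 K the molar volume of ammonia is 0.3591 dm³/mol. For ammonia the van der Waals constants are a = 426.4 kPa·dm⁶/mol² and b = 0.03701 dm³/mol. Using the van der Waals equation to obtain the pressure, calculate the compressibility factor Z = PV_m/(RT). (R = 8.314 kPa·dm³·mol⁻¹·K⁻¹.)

P = RT/(V_m − b) − a/V_m² = (8.314)(543.4)/(0.3591 − 0.03701) − 426.4/(0.3591)²
  = 4517.8/0.32209 − 3306.6 = 14027 − 3306.6 = 10720 kPa
Z = PV_m/(RT) = (10720)(0.3591)/((8.314)(543.4)) = 3849.6/4517.8 = 0.8521

Z ≈ 0.8521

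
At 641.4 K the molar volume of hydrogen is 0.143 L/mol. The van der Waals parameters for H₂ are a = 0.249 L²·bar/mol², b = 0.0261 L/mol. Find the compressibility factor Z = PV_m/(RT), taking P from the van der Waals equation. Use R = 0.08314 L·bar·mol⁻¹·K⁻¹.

Z ≈ 1.191

P = RT/(V_m − b) − a/V_m² = (0.08314)(641.4)/(0.143 − 0.0261) − 0.249/(0.143)²
  = 53.326/0.11690 − 12.177 = 456.17 − 12.177 = 443.99 bar
Z = PV_m/(RT) = (443.99)(0.143)/((0.08314)(641.4)) = 63.491/53.326 = 1.191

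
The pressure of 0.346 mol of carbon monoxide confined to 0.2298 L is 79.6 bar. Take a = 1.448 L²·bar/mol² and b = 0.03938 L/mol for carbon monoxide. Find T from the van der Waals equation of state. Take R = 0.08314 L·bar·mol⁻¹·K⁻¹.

T = (P + a n²/V²)(V − nb)/(nR)
P + a n²/V² = 79.6 + (1.448)(0.346)²/(0.2298)² = 82.883 bar
V − nb = 0.2298 − (0.346)(0.03938) = 0.21617 L
T = (82.883)(0.21617)/((0.346)(0.08314)) = 622.8 K

T ≈ 622.8 K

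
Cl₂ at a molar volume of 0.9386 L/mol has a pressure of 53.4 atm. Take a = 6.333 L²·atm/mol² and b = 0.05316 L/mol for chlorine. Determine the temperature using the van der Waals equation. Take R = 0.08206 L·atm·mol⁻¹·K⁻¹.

T = (P + a/V_m²)(V_m − b)/R
P + a/V_m² = 53.4 + 6.333/(0.9386)² = 60.589 atm
V_m − b = 0.9386 − 0.05316 = 0.88544 L/mol
T = (60.589)(0.88544)/0.08206 = 653.8 K

T ≈ 653.8 K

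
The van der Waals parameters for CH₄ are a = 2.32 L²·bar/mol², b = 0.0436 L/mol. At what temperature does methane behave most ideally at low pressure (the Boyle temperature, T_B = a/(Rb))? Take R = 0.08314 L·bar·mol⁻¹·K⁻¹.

For a van der Waals gas the second virial coefficient B₂ = b − a/(RT) vanishes at T_B = a/(Rb).
T_B = 2.32/(0.08314×0.0436) = 2.32/0.0036249 = 640.0 K

T_B ≈ 640.0 K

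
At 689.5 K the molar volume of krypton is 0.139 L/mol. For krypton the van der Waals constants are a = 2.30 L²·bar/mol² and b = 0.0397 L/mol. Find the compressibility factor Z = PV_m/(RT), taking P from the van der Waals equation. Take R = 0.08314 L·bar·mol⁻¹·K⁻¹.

Z ≈ 1.111

P = RT/(V_m − b) − a/V_m² = (0.08314)(689.5)/(0.139 − 0.0397) − 2.30/(0.139)²
  = 57.325/0.099300 − 119.04 = 577.29 − 119.04 = 458.25 bar
Z = PV_m/(RT) = (458.25)(0.139)/((0.08314)(689.5)) = 63.697/57.325 = 1.111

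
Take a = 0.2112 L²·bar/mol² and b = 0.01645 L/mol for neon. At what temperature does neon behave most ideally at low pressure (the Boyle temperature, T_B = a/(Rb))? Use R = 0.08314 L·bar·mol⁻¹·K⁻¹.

For a van der Waals gas the second virial coefficient B₂ = b − a/(RT) vanishes at T_B = a/(Rb).
T_B = 0.2112/(0.08314×0.01645) = 0.2112/0.0013677 = 154.4 K

T_B ≈ 154.4 K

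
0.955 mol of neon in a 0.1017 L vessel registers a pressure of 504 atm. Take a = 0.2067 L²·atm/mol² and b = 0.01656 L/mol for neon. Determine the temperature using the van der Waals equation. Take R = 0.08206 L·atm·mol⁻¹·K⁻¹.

T ≈ 572.3 K

T = (P + a n²/V²)(V − nb)/(nR)
P + a n²/V² = 504 + (0.2067)(0.955)²/(0.1017)² = 522.23 atm
V − nb = 0.1017 − (0.955)(0.01656) = 0.085885 L
T = (522.23)(0.085885)/((0.955)(0.08206)) = 572.3 K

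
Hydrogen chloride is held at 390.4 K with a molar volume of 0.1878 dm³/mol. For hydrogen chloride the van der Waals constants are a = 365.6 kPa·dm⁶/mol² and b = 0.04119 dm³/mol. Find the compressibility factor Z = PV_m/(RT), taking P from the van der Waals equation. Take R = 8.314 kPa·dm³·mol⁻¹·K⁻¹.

P = RT/(V_m − b) − a/V_m² = (8.314)(390.4)/(0.1878 − 0.04119) − 365.6/(0.1878)²
  = 3245.8/0.14661 − 10366 = 22139 − 10366 = 11773 kPa
Z = PV_m/(RT) = (11773)(0.1878)/((8.314)(390.4)) = 2211.0/3245.8 = 0.6812

Z ≈ 0.6812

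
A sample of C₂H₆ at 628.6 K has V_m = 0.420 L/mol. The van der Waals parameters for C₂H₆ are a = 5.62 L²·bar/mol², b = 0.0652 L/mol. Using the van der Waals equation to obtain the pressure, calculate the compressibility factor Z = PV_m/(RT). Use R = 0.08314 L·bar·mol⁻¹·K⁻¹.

Z ≈ 0.9277

P = RT/(V_m − b) − a/V_m² = (0.08314)(628.6)/(0.420 − 0.0652) − 5.62/(0.420)²
  = 52.262/0.35480 − 31.859 = 147.30 − 31.859 = 115.44 bar
Z = PV_m/(RT) = (115.44)(0.420)/((0.08314)(628.6)) = 48.485/52.262 = 0.9277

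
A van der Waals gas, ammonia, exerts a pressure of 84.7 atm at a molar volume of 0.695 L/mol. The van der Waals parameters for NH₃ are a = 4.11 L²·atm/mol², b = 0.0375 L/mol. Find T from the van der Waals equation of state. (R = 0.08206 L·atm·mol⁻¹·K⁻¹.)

T = (P + a/V_m²)(V_m − b)/R
P + a/V_m² = 84.7 + 4.11/(0.695)² = 93.209 atm
V_m − b = 0.695 − 0.0375 = 0.65750 L/mol
T = (93.209)(0.65750)/0.08206 = 746.8 K

T ≈ 746.8 K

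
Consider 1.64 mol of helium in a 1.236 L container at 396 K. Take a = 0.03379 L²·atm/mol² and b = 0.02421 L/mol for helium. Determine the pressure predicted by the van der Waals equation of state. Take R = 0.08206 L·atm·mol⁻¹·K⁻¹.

P = nRT/(V − nb) − a n²/V²
nRT/(V − nb) = (1.64)(0.08206)(396)/(1.236 − 1.64×0.02421) = 53.293/1.1963 = 44.548 atm
a n²/V² = (0.03379)(1.64)²/(1.236)² = 0.059489 atm
P = 44.548 − 0.059489 = 44.49 atm

P ≈ 44.49 atm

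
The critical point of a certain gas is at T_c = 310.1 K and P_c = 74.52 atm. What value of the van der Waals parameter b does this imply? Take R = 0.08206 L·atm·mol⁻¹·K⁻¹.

From T_c = 8a/(27Rb) and P_c = a/(27b²): b = R T_c/(8 P_c).
b = (0.08206)(310.1)/(8×74.52) = 25.447/596.16 = 0.04268 L/mol

b ≈ 0.04268 L/mol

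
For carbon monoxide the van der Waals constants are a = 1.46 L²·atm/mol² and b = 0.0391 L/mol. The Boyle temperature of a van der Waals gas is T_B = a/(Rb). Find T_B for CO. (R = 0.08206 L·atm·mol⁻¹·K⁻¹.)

For a van der Waals gas the second virial coefficient B₂ = b − a/(RT) vanishes at T_B = a/(Rb).
T_B = 1.46/(0.08206×0.0391) = 1.46/0.0032085 = 455.0 K

T_B ≈ 455.0 K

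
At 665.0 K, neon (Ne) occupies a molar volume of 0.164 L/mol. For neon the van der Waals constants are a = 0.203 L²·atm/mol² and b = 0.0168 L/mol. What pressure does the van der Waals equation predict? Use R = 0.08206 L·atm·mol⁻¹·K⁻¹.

P = RT/(V_m − b) − a/V_m²
RT/(V_m − b) = (0.08206)(665.0)/(0.164 − 0.0168) = 54.570/0.14720 = 370.72 atm
a/V_m² = 0.203/(0.164)² = 7.5476 atm
P = 370.72 − 7.5476 = 363.2 atm

P ≈ 363.2 atm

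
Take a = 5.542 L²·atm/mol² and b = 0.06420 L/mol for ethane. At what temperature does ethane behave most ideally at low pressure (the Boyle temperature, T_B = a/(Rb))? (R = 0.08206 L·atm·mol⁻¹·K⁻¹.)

T_B ≈ 1052 K

For a van der Waals gas the second virial coefficient B₂ = b − a/(RT) vanishes at T_B = a/(Rb).
T_B = 5.542/(0.08206×0.06420) = 5.542/0.0052683 = 1052 K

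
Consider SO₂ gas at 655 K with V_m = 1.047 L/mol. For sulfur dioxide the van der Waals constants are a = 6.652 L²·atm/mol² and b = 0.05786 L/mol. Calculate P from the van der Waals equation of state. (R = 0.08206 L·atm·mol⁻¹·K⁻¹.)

P ≈ 48.27 atm

P = RT/(V_m − b) − a/V_m²
RT/(V_m − b) = (0.08206)(655)/(1.047 − 0.05786) = 53.749/0.98914 = 54.339 atm
a/V_m² = 6.652/(1.047)² = 6.0682 atm
P = 54.339 − 6.0682 = 48.27 atm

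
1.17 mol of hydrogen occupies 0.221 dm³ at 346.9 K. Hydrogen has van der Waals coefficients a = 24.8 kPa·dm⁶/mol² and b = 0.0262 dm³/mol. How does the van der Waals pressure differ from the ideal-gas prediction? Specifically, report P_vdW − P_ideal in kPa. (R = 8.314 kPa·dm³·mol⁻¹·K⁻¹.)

ΔP ≈ 1764 kPa

Ideal: P_ideal = nRT/V = (1.17)(8.314)(346.9)/0.221 = 15268.9 kPa
vdW: P = nRT/(V − nb) − a n²/V² = 3374.43/0.190346 − 33.9487/0.0488410 = 17727.9 − 695.086 = 17032.8 kPa
ΔP = 17032.8 − 15268.9 = 1764 kPa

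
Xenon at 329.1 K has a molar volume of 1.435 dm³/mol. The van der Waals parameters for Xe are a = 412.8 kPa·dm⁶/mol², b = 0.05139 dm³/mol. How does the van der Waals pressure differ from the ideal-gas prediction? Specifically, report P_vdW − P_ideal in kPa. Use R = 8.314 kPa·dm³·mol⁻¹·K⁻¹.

Ideal: P_ideal = RT/V_m = (8.314)(329.1)/1.435 = 1906.72 kPa
vdW: P = RT/(V_m − b) − a/V_m² = 2736.14/1.38361 − 412.8/2.05923 = 1977.54 − 200.463 = 1777.08 kPa
ΔP = 1777.08 − 1906.72 = -129.6 kPa

ΔP ≈ -129.6 kPa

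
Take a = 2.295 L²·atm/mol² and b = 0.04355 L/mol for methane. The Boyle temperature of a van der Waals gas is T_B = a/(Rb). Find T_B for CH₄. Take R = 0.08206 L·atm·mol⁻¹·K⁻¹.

For a van der Waals gas the second virial coefficient B₂ = b − a/(RT) vanishes at T_B = a/(Rb).
T_B = 2.295/(0.08206×0.04355) = 2.295/0.0035737 = 642.2 K

T_B ≈ 642.2 K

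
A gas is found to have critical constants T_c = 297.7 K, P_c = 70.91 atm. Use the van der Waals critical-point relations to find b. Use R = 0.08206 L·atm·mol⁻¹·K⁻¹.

b ≈ 0.04306 L/mol

From T_c = 8a/(27Rb) and P_c = a/(27b²): b = R T_c/(8 P_c).
b = (0.08206)(297.7)/(8×70.91) = 24.429/567.28 = 0.04306 L/mol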